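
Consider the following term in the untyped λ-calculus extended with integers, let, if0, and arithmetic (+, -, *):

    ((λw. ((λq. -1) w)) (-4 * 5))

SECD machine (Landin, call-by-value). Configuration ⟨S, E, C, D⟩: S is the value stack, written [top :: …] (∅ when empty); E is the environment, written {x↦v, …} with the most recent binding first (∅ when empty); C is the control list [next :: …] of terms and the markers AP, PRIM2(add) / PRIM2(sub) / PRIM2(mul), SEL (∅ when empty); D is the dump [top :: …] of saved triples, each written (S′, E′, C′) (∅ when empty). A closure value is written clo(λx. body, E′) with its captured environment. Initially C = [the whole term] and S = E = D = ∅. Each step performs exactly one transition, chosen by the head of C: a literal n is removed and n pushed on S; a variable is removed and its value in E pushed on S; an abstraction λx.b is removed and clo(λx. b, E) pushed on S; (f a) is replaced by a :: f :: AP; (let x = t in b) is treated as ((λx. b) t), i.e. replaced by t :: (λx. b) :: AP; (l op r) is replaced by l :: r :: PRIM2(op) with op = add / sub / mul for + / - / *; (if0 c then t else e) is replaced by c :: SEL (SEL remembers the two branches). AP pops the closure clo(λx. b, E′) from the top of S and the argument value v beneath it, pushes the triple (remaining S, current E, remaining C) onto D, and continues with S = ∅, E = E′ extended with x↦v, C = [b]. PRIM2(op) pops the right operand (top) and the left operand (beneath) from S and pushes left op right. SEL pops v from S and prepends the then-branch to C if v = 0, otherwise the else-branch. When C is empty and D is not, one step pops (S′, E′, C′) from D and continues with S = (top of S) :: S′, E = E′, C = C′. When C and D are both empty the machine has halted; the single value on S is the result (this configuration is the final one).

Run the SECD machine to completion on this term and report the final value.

Answer: -1

Execution trace:
step 0: ⟨S=∅; E=∅; C=[((λw. ((λq. -1) w)) (-4 * 5))]; D=∅⟩
step 1: ⟨S=∅; E=∅; C=[(-4 * 5) :: (λw. ((λq. -1) w)) :: AP]; D=∅⟩
step 2: ⟨S=∅; E=∅; C=[-4 :: 5 :: PRIM2(mul) :: (λw. ((λq. -1) w)) :: AP]; D=∅⟩
step 3: ⟨S=[-4]; E=∅; C=[5 :: PRIM2(mul) :: (λw. ((λq. -1) w)) :: AP]; D=∅⟩
step 4: ⟨S=[5 :: -4]; E=∅; C=[PRIM2(mul) :: (λw. ((λq. -1) w)) :: AP]; D=∅⟩
step 5: ⟨S=[-20]; E=∅; C=[(λw. ((λq. -1) w)) :: AP]; D=∅⟩
step 6: ⟨S=[clo(λw. ((λq. -1) w), ∅) :: -20]; E=∅; C=[AP]; D=∅⟩
step 7: ⟨S=∅; E={w↦-20}; C=[((λq. -1) w)]; D=[(∅, ∅, ∅)]⟩
step 8: ⟨S=∅; E={w↦-20}; C=[w :: (λq. -1) :: AP]; D=[(∅, ∅, ∅)]⟩
step 9: ⟨S=[-20]; E={w↦-20}; C=[(λq. -1) :: AP]; D=[(∅, ∅, ∅)]⟩
step 10: ⟨S=[clo(λq. -1, {w↦-20}) :: -20]; E={w↦-20}; C=[AP]; D=[(∅, ∅, ∅)]⟩
step 11: ⟨S=∅; E={q↦-20, w↦-20}; C=[-1]; D=[(∅, {w↦-20}, ∅) :: (∅, ∅, ∅)]⟩
step 12: ⟨S=[-1]; E={q↦-20, w↦-20}; C=∅; D=[(∅, {w↦-20}, ∅) :: (∅, ∅, ∅)]⟩
step 13: ⟨S=[-1]; E={w↦-20}; C=∅; D=[(∅, ∅, ∅)]⟩
step 14: ⟨S=[-1]; E=∅; C=∅; D=∅⟩
→ final value -1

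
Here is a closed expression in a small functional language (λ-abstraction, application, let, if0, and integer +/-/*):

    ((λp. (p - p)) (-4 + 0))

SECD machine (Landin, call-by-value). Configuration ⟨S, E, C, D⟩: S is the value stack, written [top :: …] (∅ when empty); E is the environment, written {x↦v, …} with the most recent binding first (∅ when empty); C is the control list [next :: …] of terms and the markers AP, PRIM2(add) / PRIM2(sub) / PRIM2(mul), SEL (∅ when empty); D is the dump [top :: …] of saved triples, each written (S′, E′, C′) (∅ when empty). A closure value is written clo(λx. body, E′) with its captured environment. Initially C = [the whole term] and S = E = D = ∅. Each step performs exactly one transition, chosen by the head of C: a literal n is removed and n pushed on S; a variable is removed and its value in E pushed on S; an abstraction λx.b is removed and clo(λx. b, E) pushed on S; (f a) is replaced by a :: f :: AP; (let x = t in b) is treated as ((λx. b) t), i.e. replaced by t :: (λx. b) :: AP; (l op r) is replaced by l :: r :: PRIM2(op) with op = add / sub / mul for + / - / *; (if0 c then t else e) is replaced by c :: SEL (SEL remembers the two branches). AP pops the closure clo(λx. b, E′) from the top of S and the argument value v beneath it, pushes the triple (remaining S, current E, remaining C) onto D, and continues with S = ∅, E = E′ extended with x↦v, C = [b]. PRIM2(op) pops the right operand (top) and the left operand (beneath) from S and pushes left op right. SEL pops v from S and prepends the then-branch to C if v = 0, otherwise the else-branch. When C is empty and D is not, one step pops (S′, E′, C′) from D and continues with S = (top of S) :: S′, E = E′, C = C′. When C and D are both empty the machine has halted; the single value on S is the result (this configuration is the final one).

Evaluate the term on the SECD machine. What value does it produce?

step 0: [S=∅ | E=∅ | C=[((λp. (p - p)) (-4 + 0))] | D=∅]
step 1: [S=∅ | E=∅ | C=[(-4 + 0) :: (λp. (p - p)) :: AP] | D=∅]
step 2: [S=∅ | E=∅ | C=[-4 :: 0 :: PRIM2(add) :: (λp. (p - p)) :: AP] | D=∅]
step 3: [S=[-4] | E=∅ | C=[0 :: PRIM2(add) :: (λp. (p - p)) :: AP] | D=∅]
step 4: [S=[0 :: -4] | E=∅ | C=[PRIM2(add) :: (λp. (p - p)) :: AP] | D=∅]
step 5: [S=[-4] | E=∅ | C=[(λp. (p - p)) :: AP] | D=∅]
step 6: [S=[clo(λp. (p - p), ∅) :: -4] | E=∅ | C=[AP] | D=∅]
step 7: [S=∅ | E={p↦-4} | C=[(p - p)] | D=[(∅, ∅, ∅)]]
step 8: [S=∅ | E={p↦-4} | C=[p :: p :: PRIM2(sub)] | D=[(∅, ∅, ∅)]]
step 9: [S=[-4] | E={p↦-4} | C=[p :: PRIM2(sub)] | D=[(∅, ∅, ∅)]]
step 10: [S=[-4 :: -4] | E={p↦-4} | C=[PRIM2(sub)] | D=[(∅, ∅, ∅)]]
step 11: [S=[0] | E={p↦-4} | C=∅ | D=[(∅, ∅, ∅)]]
step 12: [S=[0] | E=∅ | C=∅ | D=∅]
→ final value 0

Answer: 0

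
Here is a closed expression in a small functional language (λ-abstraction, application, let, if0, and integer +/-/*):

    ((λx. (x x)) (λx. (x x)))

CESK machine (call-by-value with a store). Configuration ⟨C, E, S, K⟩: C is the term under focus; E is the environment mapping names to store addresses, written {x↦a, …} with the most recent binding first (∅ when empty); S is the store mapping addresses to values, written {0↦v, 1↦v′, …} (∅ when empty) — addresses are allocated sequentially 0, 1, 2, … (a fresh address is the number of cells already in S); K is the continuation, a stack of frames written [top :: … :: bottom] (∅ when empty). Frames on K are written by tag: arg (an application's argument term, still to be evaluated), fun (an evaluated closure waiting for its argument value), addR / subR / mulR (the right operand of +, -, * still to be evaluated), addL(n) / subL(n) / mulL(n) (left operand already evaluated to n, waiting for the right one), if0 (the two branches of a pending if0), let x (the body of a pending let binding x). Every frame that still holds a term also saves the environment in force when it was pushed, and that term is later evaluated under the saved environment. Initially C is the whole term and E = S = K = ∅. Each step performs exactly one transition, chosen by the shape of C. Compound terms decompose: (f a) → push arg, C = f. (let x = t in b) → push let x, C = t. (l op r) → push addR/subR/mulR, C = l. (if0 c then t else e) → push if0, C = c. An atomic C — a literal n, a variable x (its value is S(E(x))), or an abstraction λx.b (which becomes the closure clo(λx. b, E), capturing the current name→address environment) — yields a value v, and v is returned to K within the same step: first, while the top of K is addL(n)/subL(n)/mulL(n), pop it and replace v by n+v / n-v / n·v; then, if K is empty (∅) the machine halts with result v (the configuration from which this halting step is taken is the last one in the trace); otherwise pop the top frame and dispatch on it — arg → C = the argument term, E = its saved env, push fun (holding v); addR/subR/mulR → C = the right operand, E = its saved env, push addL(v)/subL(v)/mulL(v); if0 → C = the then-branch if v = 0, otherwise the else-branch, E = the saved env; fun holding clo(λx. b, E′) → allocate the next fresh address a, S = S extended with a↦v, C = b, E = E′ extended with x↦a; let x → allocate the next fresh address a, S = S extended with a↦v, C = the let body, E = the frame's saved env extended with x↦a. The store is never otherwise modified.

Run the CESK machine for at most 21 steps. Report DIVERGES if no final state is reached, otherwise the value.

t=0: ⟨C=((λx. (x x)) (λx. (x x))); E=∅; S=∅; K=∅⟩
t=1: ⟨C=(λx. (x x)); E=∅; S=∅; K=[arg]⟩
t=2: ⟨C=(λx. (x x)); E=∅; S=∅; K=[fun]⟩
t=3: ⟨C=(x x); E={x↦0}; S={0↦clo(λx. (x x), ∅)}; K=∅⟩
t=4: ⟨C=x; E={x↦0}; S={0↦clo(λx. (x x), ∅)}; K=[arg]⟩
t=5: ⟨C=x; E={x↦0}; S={0↦clo(λx. (x x), ∅)}; K=[fun]⟩
t=6: ⟨C=(x x); E={x↦1}; S={0↦clo(λx. (x x), ∅), 1↦clo(λx. (x x), ∅)}; K=∅⟩
t=7: ⟨C=x; E={x↦1}; S={0↦clo(λx. (x x), ∅), 1↦clo(λx. (x x), ∅)}; K=[arg]⟩
t=8: ⟨C=x; E={x↦1}; S={0↦clo(λx. (x x), ∅), 1↦clo(λx. (x x), ∅)}; K=[fun]⟩
t=9: ⟨C=(x x); E={x↦2}; S={0↦clo(λx. (x x), ∅), 1↦clo(λx. (x x), ∅), 2↦clo(λx. (x x), ∅)}; K=∅⟩
t=10: ⟨C=x; E={x↦2}; S={0↦clo(λx. (x x), ∅), 1↦clo(λx. (x x), ∅), 2↦clo(λx. (x x), ∅)}; K=[arg]⟩
t=11: ⟨C=x; E={x↦2}; S={0↦clo(λx. (x x), ∅), 1↦clo(λx. (x x), ∅), 2↦clo(λx. (x x), ∅)}; K=[fun]⟩
t=12: ⟨C=(x x); E={x↦3}; S={0↦clo(λx. (x x), ∅), 1↦clo(λx. (x x), ∅), 2↦clo(λx. (x x), ∅), 3↦clo(λx. (x x), ∅)}; K=∅⟩
t=13: ⟨C=x; E={x↦3}; S={0↦clo(λx. (x x), ∅), 1↦clo(λx. (x x), ∅), 2↦clo(λx. (x x), ∅), 3↦clo(λx. (x x), ∅)}; K=[arg]⟩
t=14: ⟨C=x; E={x↦3}; S={0↦clo(λx. (x x), ∅), 1↦clo(λx. (x x), ∅), 2↦clo(λx. (x x), ∅), 3↦clo(λx. (x x), ∅)}; K=[fun]⟩
t=15: ⟨C=(x x); E={x↦4}; S={0↦clo(λx. (x x), ∅), 1↦clo(λx. (x x), ∅), 2↦clo(λx. (x x), ∅), 3↦clo(λx. (x x), ∅), 4↦clo(λx. (x x), ∅)}; K=∅⟩
t=16: ⟨C=x; E={x↦4}; S={0↦clo(λx. (x x), ∅), 1↦clo(λx. (x x), ∅), 2↦clo(λx. (x x), ∅), 3↦clo(λx. (x x), ∅), 4↦clo(λx. (x x), ∅)}; K=[arg]⟩
t=17: ⟨C=x; E={x↦4}; S={0↦clo(λx. (x x), ∅), 1↦clo(λx. (x x), ∅), 2↦clo(λx. (x x), ∅), 3↦clo(λx. (x x), ∅), 4↦clo(λx. (x x), ∅)}; K=[fun]⟩
t=18: ⟨C=(x x); E={x↦5}; S={0↦clo(λx. (x x), ∅), 1↦clo(λx. (x x), ∅), 2↦clo(λx. (x x), ∅), 3↦clo(λx. (x x), ∅), 4↦clo(λx. (x x), ∅), 5↦clo(λx. (x x), ∅)}; K=∅⟩
t=19: ⟨C=x; E={x↦5}; S={0↦clo(λx. (x x), ∅), 1↦clo(λx. (x x), ∅), 2↦clo(λx. (x x), ∅), 3↦clo(λx. (x x), ∅), 4↦clo(λx. (x x), ∅), 5↦clo(λx. (x x), ∅)}; K=[arg]⟩
t=20: ⟨C=x; E={x↦5}; S={0↦clo(λx. (x x), ∅), 1↦clo(λx. (x x), ∅), 2↦clo(λx. (x x), ∅), 3↦clo(λx. (x x), ∅), 4↦clo(λx. (x x), ∅), 5↦clo(λx. (x x), ∅)}; K=[fun]⟩
t=21: ⟨C=(x x); E={x↦6}; S={0↦clo(λx. (x x), ∅), 1↦clo(λx. (x x), ∅), 2↦clo(λx. (x x), ∅), 3↦clo(λx. (x x), ∅), 4↦clo(λx. (x x), ∅), 5↦clo(λx. (x x), ∅), 6↦clo(λx. (x x), ∅)}; K=∅⟩
→ 21 transitions taken and the configuration is still not final: no result within 21 steps

Answer: DIVERGES (no final state within 21 steps)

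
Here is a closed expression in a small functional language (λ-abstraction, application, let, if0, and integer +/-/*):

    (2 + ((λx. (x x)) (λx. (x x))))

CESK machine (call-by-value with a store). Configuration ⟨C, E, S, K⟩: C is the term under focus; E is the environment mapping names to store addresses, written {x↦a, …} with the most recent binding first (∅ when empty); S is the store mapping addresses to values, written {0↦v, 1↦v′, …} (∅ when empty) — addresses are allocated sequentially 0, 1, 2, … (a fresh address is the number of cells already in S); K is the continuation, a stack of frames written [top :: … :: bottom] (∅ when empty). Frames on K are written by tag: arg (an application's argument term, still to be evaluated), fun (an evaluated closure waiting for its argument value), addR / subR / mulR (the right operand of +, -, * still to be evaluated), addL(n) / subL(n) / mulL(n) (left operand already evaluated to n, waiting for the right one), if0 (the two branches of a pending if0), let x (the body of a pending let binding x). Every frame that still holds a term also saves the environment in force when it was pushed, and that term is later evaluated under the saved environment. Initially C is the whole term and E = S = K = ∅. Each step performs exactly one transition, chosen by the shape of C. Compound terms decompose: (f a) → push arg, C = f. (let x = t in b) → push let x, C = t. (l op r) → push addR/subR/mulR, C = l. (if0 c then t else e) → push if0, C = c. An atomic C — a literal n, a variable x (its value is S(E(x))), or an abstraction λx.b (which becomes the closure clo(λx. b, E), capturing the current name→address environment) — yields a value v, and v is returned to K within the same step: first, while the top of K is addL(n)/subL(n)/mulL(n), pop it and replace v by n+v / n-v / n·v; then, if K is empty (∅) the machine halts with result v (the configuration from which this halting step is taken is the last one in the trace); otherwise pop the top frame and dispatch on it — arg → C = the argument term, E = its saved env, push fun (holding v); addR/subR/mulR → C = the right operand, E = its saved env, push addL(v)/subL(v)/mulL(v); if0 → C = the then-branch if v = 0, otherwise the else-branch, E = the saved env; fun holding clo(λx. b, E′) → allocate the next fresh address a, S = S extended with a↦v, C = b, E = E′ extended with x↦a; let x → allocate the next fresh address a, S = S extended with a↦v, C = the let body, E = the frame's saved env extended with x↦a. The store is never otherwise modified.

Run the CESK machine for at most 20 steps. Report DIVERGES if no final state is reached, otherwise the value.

t=0: [C=(2 + ((λx. (x x)) (λx. (x x)))) | E=∅ | S=∅ | K=∅]
t=1: [C=2 | E=∅ | S=∅ | K=[addR]]
t=2: [C=((λx. (x x)) (λx. (x x))) | E=∅ | S=∅ | K=[addL(2)]]
t=3: [C=(λx. (x x)) | E=∅ | S=∅ | K=[arg :: addL(2)]]
t=4: [C=(λx. (x x)) | E=∅ | S=∅ | K=[fun :: addL(2)]]
t=5: [C=(x x) | E={x↦0} | S={0↦clo(λx. (x x), ∅)} | K=[addL(2)]]
t=6: [C=x | E={x↦0} | S={0↦clo(λx. (x x), ∅)} | K=[arg :: addL(2)]]
t=7: [C=x | E={x↦0} | S={0↦clo(λx. (x x), ∅)} | K=[fun :: addL(2)]]
t=8: [C=(x x) | E={x↦1} | S={0↦clo(λx. (x x), ∅), 1↦clo(λx. (x x), ∅)} | K=[addL(2)]]
t=9: [C=x | E={x↦1} | S={0↦clo(λx. (x x), ∅), 1↦clo(λx. (x x), ∅)} | K=[arg :: addL(2)]]
t=10: [C=x | E={x↦1} | S={0↦clo(λx. (x x), ∅), 1↦clo(λx. (x x), ∅)} | K=[fun :: addL(2)]]
t=11: [C=(x x) | E={x↦2} | S={0↦clo(λx. (x x), ∅), 1↦clo(λx. (x x), ∅), 2↦clo(λx. (x x), ∅)} | K=[addL(2)]]
t=12: [C=x | E={x↦2} | S={0↦clo(λx. (x x), ∅), 1↦clo(λx. (x x), ∅), 2↦clo(λx. (x x), ∅)} | K=[arg :: addL(2)]]
t=13: [C=x | E={x↦2} | S={0↦clo(λx. (x x), ∅), 1↦clo(λx. (x x), ∅), 2↦clo(λx. (x x), ∅)} | K=[fun :: addL(2)]]
t=14: [C=(x x) | E={x↦3} | S={0↦clo(λx. (x x), ∅), 1↦clo(λx. (x x), ∅), 2↦clo(λx. (x x), ∅), 3↦clo(λx. (x x), ∅)} | K=[addL(2)]]
t=15: [C=x | E={x↦3} | S={0↦clo(λx. (x x), ∅), 1↦clo(λx. (x x), ∅), 2↦clo(λx. (x x), ∅), 3↦clo(λx. (x x), ∅)} | K=[arg :: addL(2)]]
t=16: [C=x | E={x↦3} | S={0↦clo(λx. (x x), ∅), 1↦clo(λx. (x x), ∅), 2↦clo(λx. (x x), ∅), 3↦clo(λx. (x x), ∅)} | K=[fun :: addL(2)]]
t=17: [C=(x x) | E={x↦4} | S={0↦clo(λx. (x x), ∅), 1↦clo(λx. (x x), ∅), 2↦clo(λx. (x x), ∅), 3↦clo(λx. (x x), ∅), 4↦clo(λx. (x x), ∅)} | K=[addL(2)]]
t=18: [C=x | E={x↦4} | S={0↦clo(λx. (x x), ∅), 1↦clo(λx. (x x), ∅), 2↦clo(λx. (x x), ∅), 3↦clo(λx. (x x), ∅), 4↦clo(λx. (x x), ∅)} | K=[arg :: addL(2)]]
t=19: [C=x | E={x↦4} | S={0↦clo(λx. (x x), ∅), 1↦clo(λx. (x x), ∅), 2↦clo(λx. (x x), ∅), 3↦clo(λx. (x x), ∅), 4↦clo(λx. (x x), ∅)} | K=[fun :: addL(2)]]
t=20: [C=(x x) | E={x↦5} | S={0↦clo(λx. (x x), ∅), 1↦clo(λx. (x x), ∅), 2↦clo(λx. (x x), ∅), 3↦clo(λx. (x x), ∅), 4↦clo(λx. (x x), ∅), 5↦clo(λx. (x x), ∅)} | K=[addL(2)]]
→ 20 transitions taken and the configuration is still not final: no result within 20 steps

Answer: DIVERGES (no final state within 20 steps)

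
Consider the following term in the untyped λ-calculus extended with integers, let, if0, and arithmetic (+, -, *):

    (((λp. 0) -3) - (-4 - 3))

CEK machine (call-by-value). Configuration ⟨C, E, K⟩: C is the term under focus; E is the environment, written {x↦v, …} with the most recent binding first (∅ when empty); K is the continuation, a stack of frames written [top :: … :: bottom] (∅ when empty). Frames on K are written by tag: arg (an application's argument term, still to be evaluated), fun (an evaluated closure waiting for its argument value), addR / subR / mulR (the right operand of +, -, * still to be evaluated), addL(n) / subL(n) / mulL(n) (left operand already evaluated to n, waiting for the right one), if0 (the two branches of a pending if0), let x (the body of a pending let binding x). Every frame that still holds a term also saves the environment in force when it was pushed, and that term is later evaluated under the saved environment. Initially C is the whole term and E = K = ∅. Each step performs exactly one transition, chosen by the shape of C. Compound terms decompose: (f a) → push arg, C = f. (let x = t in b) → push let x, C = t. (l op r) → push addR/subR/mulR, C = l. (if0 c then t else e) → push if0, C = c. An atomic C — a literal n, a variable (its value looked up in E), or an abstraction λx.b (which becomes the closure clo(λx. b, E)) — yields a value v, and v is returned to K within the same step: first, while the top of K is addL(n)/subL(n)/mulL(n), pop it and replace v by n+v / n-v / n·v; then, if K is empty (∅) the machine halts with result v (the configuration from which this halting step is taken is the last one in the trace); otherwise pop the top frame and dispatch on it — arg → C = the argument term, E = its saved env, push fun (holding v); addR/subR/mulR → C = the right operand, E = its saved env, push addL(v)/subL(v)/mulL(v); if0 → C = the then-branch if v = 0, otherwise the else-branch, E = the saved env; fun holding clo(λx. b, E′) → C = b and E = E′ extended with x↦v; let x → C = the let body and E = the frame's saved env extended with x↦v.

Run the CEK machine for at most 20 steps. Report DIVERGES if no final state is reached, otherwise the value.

Answer: 7

Execution trace:
t=0: [C=(((λp. 0) -3) - (-4 - 3)) | E=∅ | K=∅]
t=1: [C=((λp. 0) -3) | E=∅ | K=[subR]]
t=2: [C=(λp. 0) | E=∅ | K=[arg :: subR]]
t=3: [C=-3 | E=∅ | K=[fun :: subR]]
t=4: [C=0 | E={p↦-3} | K=[subR]]
t=5: [C=(-4 - 3) | E=∅ | K=[subL(0)]]
t=6: [C=-4 | E=∅ | K=[subR :: subL(0)]]
t=7: [C=3 | E=∅ | K=[subL(-4) :: subL(0)]]
→ final value 7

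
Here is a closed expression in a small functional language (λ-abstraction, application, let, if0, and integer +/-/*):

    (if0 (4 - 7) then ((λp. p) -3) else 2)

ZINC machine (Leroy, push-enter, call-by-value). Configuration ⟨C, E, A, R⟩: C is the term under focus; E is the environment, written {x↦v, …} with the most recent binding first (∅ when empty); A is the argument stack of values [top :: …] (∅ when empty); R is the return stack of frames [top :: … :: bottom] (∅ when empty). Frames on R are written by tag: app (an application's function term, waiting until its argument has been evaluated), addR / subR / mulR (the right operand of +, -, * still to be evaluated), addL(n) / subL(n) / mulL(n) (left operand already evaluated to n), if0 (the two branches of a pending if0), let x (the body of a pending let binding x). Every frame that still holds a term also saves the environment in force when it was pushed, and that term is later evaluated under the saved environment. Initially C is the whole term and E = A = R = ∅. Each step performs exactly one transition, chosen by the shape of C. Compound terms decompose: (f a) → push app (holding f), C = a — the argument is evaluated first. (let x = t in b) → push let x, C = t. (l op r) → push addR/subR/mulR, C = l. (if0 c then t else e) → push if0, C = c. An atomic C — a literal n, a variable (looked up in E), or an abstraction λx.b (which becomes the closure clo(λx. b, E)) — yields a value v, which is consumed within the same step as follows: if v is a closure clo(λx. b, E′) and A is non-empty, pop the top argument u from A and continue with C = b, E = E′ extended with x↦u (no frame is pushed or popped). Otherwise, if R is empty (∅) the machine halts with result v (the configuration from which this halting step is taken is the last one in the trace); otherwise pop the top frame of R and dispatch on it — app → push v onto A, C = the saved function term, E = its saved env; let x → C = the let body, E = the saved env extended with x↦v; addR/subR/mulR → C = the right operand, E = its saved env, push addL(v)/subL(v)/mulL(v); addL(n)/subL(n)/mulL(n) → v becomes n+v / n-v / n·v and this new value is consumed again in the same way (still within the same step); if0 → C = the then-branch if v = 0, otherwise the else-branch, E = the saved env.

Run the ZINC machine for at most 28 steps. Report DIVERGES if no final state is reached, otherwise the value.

Answer: 2

Derivation:
0. [C=(if0 (4 - 7) then ((λp. p) -3) else 2) | E=∅ | A=∅ | R=∅]
1. [C=(4 - 7) | E=∅ | A=∅ | R=[if0]]
2. [C=4 | E=∅ | A=∅ | R=[subR :: if0]]
3. [C=7 | E=∅ | A=∅ | R=[subL(4) :: if0]]
4. [C=2 | E=∅ | A=∅ | R=∅]
→ final value 2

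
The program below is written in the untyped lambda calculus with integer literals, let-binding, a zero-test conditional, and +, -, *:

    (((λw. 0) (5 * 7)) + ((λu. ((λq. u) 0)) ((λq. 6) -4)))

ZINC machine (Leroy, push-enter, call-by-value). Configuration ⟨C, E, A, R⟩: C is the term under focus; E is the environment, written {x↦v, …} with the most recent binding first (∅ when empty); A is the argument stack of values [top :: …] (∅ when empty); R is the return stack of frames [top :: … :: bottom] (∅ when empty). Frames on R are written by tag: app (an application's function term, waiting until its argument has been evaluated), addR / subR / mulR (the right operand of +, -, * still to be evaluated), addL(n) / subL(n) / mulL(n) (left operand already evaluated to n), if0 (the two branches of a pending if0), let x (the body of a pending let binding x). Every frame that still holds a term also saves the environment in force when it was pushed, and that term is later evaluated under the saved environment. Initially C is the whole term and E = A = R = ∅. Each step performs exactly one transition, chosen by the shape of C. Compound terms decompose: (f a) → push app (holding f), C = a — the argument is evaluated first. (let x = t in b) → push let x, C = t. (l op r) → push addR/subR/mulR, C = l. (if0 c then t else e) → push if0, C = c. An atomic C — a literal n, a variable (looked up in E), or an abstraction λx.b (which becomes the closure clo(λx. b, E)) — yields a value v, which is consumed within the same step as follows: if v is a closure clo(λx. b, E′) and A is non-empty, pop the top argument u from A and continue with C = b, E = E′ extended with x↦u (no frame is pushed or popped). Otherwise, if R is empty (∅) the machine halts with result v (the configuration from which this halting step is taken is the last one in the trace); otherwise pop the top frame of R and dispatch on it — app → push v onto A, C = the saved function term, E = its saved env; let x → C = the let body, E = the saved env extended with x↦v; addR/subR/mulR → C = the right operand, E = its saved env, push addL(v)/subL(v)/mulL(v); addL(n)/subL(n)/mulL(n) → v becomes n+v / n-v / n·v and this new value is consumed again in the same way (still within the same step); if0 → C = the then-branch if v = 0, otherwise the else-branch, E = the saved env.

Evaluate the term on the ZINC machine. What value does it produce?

Answer: 6

Execution trace:
0. ⟨C=(((λw. 0) (5 * 7)) + ((λu. ((λq. u) 0)) ((λq. 6) -4))); E=∅; A=∅; R=∅⟩
1. ⟨C=((λw. 0) (5 * 7)); E=∅; A=∅; R=[addR]⟩
2. ⟨C=(5 * 7); E=∅; A=∅; R=[app :: addR]⟩
3. ⟨C=5; E=∅; A=∅; R=[mulR :: app :: addR]⟩
4. ⟨C=7; E=∅; A=∅; R=[mulL(5) :: app :: addR]⟩
5. ⟨C=(λw. 0); E=∅; A=[35]; R=[addR]⟩
6. ⟨C=0; E={w↦35}; A=∅; R=[addR]⟩
7. ⟨C=((λu. ((λq. u) 0)) ((λq. 6) -4)); E=∅; A=∅; R=[addL(0)]⟩
8. ⟨C=((λq. 6) -4); E=∅; A=∅; R=[app :: addL(0)]⟩
9. ⟨C=-4; E=∅; A=∅; R=[app :: app :: addL(0)]⟩
10. ⟨C=(λq. 6); E=∅; A=[-4]; R=[app :: addL(0)]⟩
11. ⟨C=6; E={q↦-4}; A=∅; R=[app :: addL(0)]⟩
12. ⟨C=(λu. ((λq. u) 0)); E=∅; A=[6]; R=[addL(0)]⟩
13. ⟨C=((λq. u) 0); E={u↦6}; A=∅; R=[addL(0)]⟩
14. ⟨C=0; E={u↦6}; A=∅; R=[app :: addL(0)]⟩
15. ⟨C=(λq. u); E={u↦6}; A=[0]; R=[addL(0)]⟩
16. ⟨C=u; E={q↦0, u↦6}; A=∅; R=[addL(0)]⟩
→ final value 6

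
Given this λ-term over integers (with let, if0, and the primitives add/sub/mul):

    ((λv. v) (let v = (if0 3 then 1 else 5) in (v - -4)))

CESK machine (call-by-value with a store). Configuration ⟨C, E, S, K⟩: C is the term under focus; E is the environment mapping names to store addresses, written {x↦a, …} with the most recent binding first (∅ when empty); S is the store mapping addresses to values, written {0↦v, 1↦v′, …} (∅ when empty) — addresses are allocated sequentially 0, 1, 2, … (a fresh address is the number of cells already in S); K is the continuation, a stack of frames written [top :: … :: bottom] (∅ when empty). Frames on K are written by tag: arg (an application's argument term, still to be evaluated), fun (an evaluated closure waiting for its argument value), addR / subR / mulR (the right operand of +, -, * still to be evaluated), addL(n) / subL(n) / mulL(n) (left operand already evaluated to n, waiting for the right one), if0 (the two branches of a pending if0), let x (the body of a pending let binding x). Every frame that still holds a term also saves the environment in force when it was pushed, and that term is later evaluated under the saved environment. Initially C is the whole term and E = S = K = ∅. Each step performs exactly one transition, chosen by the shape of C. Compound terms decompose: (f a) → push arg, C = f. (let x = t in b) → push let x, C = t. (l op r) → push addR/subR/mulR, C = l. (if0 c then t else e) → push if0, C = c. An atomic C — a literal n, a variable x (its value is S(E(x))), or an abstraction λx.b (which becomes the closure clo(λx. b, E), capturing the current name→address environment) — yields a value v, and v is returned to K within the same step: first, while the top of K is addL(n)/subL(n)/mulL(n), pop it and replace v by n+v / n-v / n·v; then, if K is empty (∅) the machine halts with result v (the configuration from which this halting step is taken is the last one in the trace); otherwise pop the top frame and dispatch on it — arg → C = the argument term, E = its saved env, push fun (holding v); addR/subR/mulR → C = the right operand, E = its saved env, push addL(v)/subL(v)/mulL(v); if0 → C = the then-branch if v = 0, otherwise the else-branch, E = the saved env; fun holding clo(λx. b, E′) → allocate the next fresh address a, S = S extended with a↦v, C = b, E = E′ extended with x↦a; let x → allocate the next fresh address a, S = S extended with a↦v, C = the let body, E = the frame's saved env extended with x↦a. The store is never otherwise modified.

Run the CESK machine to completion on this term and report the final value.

Answer: 9

Derivation:
t=0: <C=((λv. v) (let v = (if0 3 then 1 else 5) in (v - -4))), E=∅, S=∅, K=∅>
t=1: <C=(λv. v), E=∅, S=∅, K=[arg]>
t=2: <C=(let v = (if0 3 then 1 else 5) in (v - -4)), E=∅, S=∅, K=[fun]>
t=3: <C=(if0 3 then 1 else 5), E=∅, S=∅, K=[let v :: fun]>
t=4: <C=3, E=∅, S=∅, K=[if0 :: let v :: fun]>
t=5: <C=5, E=∅, S=∅, K=[let v :: fun]>
t=6: <C=(v - -4), E={v↦0}, S={0↦5}, K=[fun]>
t=7: <C=v, E={v↦0}, S={0↦5}, K=[subR :: fun]>
t=8: <C=-4, E={v↦0}, S={0↦5}, K=[subL(5) :: fun]>
t=9: <C=v, E={v↦1}, S={0↦5, 1↦9}, K=∅>
→ final value 9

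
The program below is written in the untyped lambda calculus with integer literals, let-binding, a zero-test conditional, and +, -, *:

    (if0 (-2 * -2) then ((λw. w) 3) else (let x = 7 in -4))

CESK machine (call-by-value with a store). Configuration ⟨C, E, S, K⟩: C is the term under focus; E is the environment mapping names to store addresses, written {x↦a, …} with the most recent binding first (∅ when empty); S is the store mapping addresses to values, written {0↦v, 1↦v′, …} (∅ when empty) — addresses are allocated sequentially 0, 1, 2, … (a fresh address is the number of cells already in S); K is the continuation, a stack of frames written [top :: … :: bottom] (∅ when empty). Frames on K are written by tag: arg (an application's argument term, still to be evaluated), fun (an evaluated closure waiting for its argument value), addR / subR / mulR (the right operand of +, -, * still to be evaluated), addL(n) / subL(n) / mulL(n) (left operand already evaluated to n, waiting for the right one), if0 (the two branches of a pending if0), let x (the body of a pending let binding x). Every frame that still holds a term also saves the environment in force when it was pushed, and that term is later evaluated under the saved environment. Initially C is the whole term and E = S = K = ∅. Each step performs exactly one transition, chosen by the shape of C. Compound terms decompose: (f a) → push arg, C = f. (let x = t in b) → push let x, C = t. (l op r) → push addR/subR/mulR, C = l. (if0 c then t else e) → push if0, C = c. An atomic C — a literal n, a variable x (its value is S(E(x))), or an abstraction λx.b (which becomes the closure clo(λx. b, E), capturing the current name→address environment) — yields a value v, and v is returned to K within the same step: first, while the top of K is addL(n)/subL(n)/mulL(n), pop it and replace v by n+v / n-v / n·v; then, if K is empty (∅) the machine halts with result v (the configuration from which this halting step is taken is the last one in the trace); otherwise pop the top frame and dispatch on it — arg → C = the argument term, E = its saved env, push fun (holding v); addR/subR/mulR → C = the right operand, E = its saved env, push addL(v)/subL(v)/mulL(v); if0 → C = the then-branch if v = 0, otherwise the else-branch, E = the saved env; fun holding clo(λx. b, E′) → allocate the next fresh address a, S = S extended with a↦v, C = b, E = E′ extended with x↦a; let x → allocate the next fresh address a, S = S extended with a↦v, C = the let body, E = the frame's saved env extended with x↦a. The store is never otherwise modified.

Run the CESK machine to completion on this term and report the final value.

Answer: -4

Execution trace:
0. [C=(if0 (-2 * -2) then ((λw. w) 3) else (let x = 7 in -4)) | E=∅ | S=∅ | K=∅]
1. [C=(-2 * -2) | E=∅ | S=∅ | K=[if0]]
2. [C=-2 | E=∅ | S=∅ | K=[mulR :: if0]]
3. [C=-2 | E=∅ | S=∅ | K=[mulL(-2) :: if0]]
4. [C=(let x = 7 in -4) | E=∅ | S=∅ | K=∅]
5. [C=7 | E=∅ | S=∅ | K=[let x]]
6. [C=-4 | E={x↦0} | S={0↦7} | K=∅]
→ final value -4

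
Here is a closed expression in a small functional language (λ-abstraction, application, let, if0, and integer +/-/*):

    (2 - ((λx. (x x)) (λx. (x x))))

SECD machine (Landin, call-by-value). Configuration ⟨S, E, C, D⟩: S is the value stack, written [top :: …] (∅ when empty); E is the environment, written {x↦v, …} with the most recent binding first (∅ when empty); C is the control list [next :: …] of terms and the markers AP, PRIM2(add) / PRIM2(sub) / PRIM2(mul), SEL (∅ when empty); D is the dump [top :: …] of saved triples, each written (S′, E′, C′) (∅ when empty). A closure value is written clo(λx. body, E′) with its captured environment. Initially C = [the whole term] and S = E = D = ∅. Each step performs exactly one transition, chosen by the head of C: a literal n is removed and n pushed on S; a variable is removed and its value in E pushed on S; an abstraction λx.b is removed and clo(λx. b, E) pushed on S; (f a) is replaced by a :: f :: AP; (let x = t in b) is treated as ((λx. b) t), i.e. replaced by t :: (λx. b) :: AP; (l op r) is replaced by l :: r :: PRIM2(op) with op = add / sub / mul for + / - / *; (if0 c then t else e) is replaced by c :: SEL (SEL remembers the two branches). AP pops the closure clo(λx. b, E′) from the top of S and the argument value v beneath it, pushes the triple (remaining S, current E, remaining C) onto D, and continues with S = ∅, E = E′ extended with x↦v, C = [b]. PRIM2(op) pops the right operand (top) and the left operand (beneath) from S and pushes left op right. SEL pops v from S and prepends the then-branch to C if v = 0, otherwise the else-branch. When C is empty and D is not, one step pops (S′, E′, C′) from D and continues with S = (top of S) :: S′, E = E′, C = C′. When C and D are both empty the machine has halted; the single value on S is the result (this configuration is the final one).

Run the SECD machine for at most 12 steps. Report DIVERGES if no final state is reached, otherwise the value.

t=0: [S=∅ | E=∅ | C=[(2 - ((λx. (x x)) (λx. (x x))))] | D=∅]
t=1: [S=∅ | E=∅ | C=[2 :: ((λx. (x x)) (λx. (x x))) :: PRIM2(sub)] | D=∅]
t=2: [S=[2] | E=∅ | C=[((λx. (x x)) (λx. (x x))) :: PRIM2(sub)] | D=∅]
t=3: [S=[2] | E=∅ | C=[(λx. (x x)) :: (λx. (x x)) :: AP :: PRIM2(sub)] | D=∅]
t=4: [S=[clo(λx. (x x), ∅) :: 2] | E=∅ | C=[(λx. (x x)) :: AP :: PRIM2(sub)] | D=∅]
t=5: [S=[clo(λx. (x x), ∅) :: clo(λx. (x x), ∅) :: 2] | E=∅ | C=[AP :: PRIM2(sub)] | D=∅]
t=6: [S=∅ | E={x↦clo(λx. (x x), ∅)} | C=[(x x)] | D=[([2], ∅, [PRIM2(sub)])]]
t=7: [S=∅ | E={x↦clo(λx. (x x), ∅)} | C=[x :: x :: AP] | D=[([2], ∅, [PRIM2(sub)])]]
t=8: [S=[clo(λx. (x x), ∅)] | E={x↦clo(λx. (x x), ∅)} | C=[x :: AP] | D=[([2], ∅, [PRIM2(sub)])]]
t=9: [S=[clo(λx. (x x), ∅) :: clo(λx. (x x), ∅)] | E={x↦clo(λx. (x x), ∅)} | C=[AP] | D=[([2], ∅, [PRIM2(sub)])]]
t=10: [S=∅ | E={x↦clo(λx. (x x), ∅)} | C=[(x x)] | D=[(∅, {x↦clo(λx. (x x), ∅)}, ∅) :: ([2], ∅, [PRIM2(sub)])]]
t=11: [S=∅ | E={x↦clo(λx. (x x), ∅)} | C=[x :: x :: AP] | D=[(∅, {x↦clo(λx. (x x), ∅)}, ∅) :: ([2], ∅, [PRIM2(sub)])]]
t=12: [S=[clo(λx. (x x), ∅)] | E={x↦clo(λx. (x x), ∅)} | C=[x :: AP] | D=[(∅, {x↦clo(λx. (x x), ∅)}, ∅) :: ([2], ∅, [PRIM2(sub)])]]
→ 12 transitions taken and the configuration is still not final: no result within 12 steps

Answer: DIVERGES (no final state within 12 steps)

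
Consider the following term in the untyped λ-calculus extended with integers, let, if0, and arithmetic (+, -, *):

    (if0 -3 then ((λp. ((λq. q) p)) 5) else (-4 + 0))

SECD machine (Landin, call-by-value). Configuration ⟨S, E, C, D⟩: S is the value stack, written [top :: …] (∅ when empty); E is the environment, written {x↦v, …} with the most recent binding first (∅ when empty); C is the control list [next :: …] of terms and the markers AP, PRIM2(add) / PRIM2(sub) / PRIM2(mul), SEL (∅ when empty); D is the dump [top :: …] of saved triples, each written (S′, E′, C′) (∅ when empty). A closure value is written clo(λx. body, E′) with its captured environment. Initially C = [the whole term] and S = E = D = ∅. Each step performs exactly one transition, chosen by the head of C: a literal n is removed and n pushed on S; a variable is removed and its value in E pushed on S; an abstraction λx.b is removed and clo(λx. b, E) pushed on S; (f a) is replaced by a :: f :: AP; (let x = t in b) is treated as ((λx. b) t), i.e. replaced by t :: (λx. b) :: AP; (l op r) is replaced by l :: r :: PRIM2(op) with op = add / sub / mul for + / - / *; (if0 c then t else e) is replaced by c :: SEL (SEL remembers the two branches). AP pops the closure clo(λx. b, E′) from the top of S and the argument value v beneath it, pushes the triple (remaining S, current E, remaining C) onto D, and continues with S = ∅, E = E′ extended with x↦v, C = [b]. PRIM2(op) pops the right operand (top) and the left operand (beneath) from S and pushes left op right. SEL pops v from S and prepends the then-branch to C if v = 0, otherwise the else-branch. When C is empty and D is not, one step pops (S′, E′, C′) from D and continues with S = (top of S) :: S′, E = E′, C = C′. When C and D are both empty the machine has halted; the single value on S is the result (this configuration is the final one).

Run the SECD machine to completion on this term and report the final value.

step 0: ⟨S=∅; E=∅; C=[(if0 -3 then ((λp. ((λq. q) p)) 5) else (-4 + 0))]; D=∅⟩
step 1: ⟨S=∅; E=∅; C=[-3 :: SEL]; D=∅⟩
step 2: ⟨S=[-3]; E=∅; C=[SEL]; D=∅⟩
step 3: ⟨S=∅; E=∅; C=[(-4 + 0)]; D=∅⟩
step 4: ⟨S=∅; E=∅; C=[-4 :: 0 :: PRIM2(add)]; D=∅⟩
step 5: ⟨S=[-4]; E=∅; C=[0 :: PRIM2(add)]; D=∅⟩
step 6: ⟨S=[0 :: -4]; E=∅; C=[PRIM2(add)]; D=∅⟩
step 7: ⟨S=[-4]; E=∅; C=∅; D=∅⟩
→ final value -4

Answer: -4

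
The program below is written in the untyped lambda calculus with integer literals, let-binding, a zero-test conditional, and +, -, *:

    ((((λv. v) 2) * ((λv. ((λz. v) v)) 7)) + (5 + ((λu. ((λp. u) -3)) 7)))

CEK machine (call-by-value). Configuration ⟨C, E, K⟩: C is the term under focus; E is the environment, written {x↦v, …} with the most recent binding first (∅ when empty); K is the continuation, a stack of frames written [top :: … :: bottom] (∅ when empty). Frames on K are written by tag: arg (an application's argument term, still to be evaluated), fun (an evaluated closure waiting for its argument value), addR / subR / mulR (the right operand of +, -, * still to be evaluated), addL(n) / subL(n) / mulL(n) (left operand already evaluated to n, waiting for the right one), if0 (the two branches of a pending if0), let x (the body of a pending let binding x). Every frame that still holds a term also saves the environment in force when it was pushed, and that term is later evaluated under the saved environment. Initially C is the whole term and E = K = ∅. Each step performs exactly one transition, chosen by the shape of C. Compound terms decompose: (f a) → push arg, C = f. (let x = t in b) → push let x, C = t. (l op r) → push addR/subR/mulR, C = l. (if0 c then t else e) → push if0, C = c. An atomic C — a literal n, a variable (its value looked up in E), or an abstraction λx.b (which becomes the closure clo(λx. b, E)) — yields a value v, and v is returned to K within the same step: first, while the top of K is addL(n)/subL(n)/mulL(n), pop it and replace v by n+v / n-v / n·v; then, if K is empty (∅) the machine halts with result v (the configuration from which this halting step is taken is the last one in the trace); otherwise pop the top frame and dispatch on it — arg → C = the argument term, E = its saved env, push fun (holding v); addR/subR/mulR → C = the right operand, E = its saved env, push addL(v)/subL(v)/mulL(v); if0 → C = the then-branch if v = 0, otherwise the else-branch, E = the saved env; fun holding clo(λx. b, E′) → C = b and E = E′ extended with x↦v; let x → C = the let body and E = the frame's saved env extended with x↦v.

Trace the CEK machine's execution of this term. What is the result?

[0] <C=((((λv. v) 2) * ((λv. ((λz. v) v)) 7)) + (5 + ((λu. ((λp. u) -3)) 7))), E=∅, K=∅>
[1] <C=(((λv. v) 2) * ((λv. ((λz. v) v)) 7)), E=∅, K=[addR]>
[2] <C=((λv. v) 2), E=∅, K=[mulR :: addR]>
[3] <C=(λv. v), E=∅, K=[arg :: mulR :: addR]>
[4] <C=2, E=∅, K=[fun :: mulR :: addR]>
[5] <C=v, E={v↦2}, K=[mulR :: addR]>
[6] <C=((λv. ((λz. v) v)) 7), E=∅, K=[mulL(2) :: addR]>
[7] <C=(λv. ((λz. v) v)), E=∅, K=[arg :: mulL(2) :: addR]>
[8] <C=7, E=∅, K=[fun :: mulL(2) :: addR]>
[9] <C=((λz. v) v), E={v↦7}, K=[mulL(2) :: addR]>
[10] <C=(λz. v), E={v↦7}, K=[arg :: mulL(2) :: addR]>
[11] <C=v, E={v↦7}, K=[fun :: mulL(2) :: addR]>
[12] <C=v, E={z↦7, v↦7}, K=[mulL(2) :: addR]>
[13] <C=(5 + ((λu. ((λp. u) -3)) 7)), E=∅, K=[addL(14)]>
[14] <C=5, E=∅, K=[addR :: addL(14)]>
[15] <C=((λu. ((λp. u) -3)) 7), E=∅, K=[addL(5) :: addL(14)]>
[16] <C=(λu. ((λp. u) -3)), E=∅, K=[arg :: addL(5) :: addL(14)]>
[17] <C=7, E=∅, K=[fun :: addL(5) :: addL(14)]>
[18] <C=((λp. u) -3), E={u↦7}, K=[addL(5) :: addL(14)]>
[19] <C=(λp. u), E={u↦7}, K=[arg :: addL(5) :: addL(14)]>
[20] <C=-3, E={u↦7}, K=[fun :: addL(5) :: addL(14)]>
[21] <C=u, E={p↦-3, u↦7}, K=[addL(5) :: addL(14)]>
→ final value 26

Answer: 26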